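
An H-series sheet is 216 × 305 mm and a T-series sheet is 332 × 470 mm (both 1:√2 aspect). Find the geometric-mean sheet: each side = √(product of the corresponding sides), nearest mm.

Short side: √(216 · 332) = √71712 ≈ 267.8 → 268 mm
Long side: √(305 · 470) = √143350 ≈ 378.6 → 379 mm

268 × 379 mm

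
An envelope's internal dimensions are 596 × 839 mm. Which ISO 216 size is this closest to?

A1 (594 × 841 mm)

Aspect ratio 839/596 ≈ 1.408 — close to the ISO √2 ≈ 1.414.
In the A-series (A0 area = 1 m²): A1 = 594 × 841 mm.
Off by 4 mm total — nearest standard size.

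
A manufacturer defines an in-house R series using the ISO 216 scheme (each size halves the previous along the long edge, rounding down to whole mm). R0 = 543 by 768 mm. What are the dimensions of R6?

67 × 96 mm

R1: ⌊768/2⌋ × 543 = 384 × 543 mm
R2: ⌊543/2⌋ × 384 = 271 × 384 mm
R3: ⌊384/2⌋ × 271 = 192 × 271 mm
R4: ⌊271/2⌋ × 192 = 135 × 192 mm
R5: ⌊192/2⌋ × 135 = 96 × 135 mm
R6: ⌊135/2⌋ × 96 = 67 × 96 mm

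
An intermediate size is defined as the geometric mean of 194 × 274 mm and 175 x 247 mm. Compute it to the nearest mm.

Short side: √(194 · 175) = √33950 ≈ 184.3 → 184 mm
Long side: √(274 · 247) = √67678 ≈ 260.1 → 260 mm

184 × 260 mm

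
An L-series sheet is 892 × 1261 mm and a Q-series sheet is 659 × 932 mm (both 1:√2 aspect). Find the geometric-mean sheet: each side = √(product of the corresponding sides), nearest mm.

767 × 1084 mm

Short side: √(892 · 659) = √587828 ≈ 766.7 → 767 mm
Long side: √(1261 · 932) = √1175252 ≈ 1084.1 → 1084 mm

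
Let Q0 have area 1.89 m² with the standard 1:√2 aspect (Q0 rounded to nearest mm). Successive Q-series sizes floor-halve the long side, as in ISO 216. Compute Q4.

Let Q0's short side be w mm. w · w√2 = 1.89 m² = 1,890,000 mm², so w ≈ 1156.0 mm and w√2 ≈ 1634.9 mm → Q0 = 1156 × 1635 mm.
Q1: ⌊1635/2⌋ × 1156 = 817 × 1156 mm
Q2: ⌊1156/2⌋ × 817 = 578 × 817 mm
Q3: ⌊817/2⌋ × 578 = 408 × 578 mm
Q4: ⌊578/2⌋ × 408 = 289 × 408 mm

289 × 408 mm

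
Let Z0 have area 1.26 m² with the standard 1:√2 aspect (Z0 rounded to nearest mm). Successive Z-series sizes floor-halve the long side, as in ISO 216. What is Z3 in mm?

333 × 472 mm

Let Z0's short side be w mm. w · w√2 = 1.26 m² = 1,260,000 mm², so w ≈ 943.9 mm and w√2 ≈ 1334.9 mm → Z0 = 944 × 1335 mm.
Z1: ⌊1335/2⌋ × 944 = 667 × 944 mm
Z2: ⌊944/2⌋ × 667 = 472 × 667 mm
Z3: ⌊667/2⌋ × 472 = 333 × 472 mm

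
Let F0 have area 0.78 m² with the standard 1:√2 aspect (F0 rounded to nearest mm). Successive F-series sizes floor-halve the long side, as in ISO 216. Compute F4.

Let F0's short side be w mm. w · w√2 = 0.78 m² = 780,000 mm², so w ≈ 742.7 mm and w√2 ≈ 1050.3 mm → F0 = 743 × 1050 mm.
F1: ⌊1050/2⌋ × 743 = 525 × 743 mm
F2: ⌊743/2⌋ × 525 = 371 × 525 mm
F3: ⌊525/2⌋ × 371 = 262 × 371 mm
F4: ⌊371/2⌋ × 262 = 185 × 262 mm

185 × 262 mm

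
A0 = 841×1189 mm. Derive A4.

210 × 297 mm

A1: ⌊1189/2⌋ × 841 = 594 × 841 mm
A2: ⌊841/2⌋ × 594 = 420 × 594 mm
A3: ⌊594/2⌋ × 420 = 297 × 420 mm
A4: ⌊420/2⌋ × 297 = 210 × 297 mm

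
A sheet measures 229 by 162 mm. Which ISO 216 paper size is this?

Aspect ratio 229/162 ≈ 1.414 — close to the ISO √2 ≈ 1.414.
In the C-series (envelope sizes, between A and B): C5 = 162 × 229 mm.

C5 (162 × 229 mm)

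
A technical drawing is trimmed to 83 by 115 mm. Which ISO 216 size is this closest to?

Aspect ratio 115/83 ≈ 1.386 (ISO target is √2 ≈ 1.414).
In the C-series (envelope sizes, between A and B): C7 = 81 × 114 mm.
Off by 3 mm total — nearest standard size.

C7 (81 × 114 mm)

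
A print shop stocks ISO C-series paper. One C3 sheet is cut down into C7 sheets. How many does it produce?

16

Each ISO step halves the sheet: 1 × C3 → 2 × C4 → 4 × C5 → 8 × C6 → …
From C3 to C7 is 4 halving steps: 2^4 = 16.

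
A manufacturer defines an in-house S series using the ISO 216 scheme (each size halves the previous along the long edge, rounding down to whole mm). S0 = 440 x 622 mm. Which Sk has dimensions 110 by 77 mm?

S0: 440 × 622 mm
S1: 311 × 440 mm
S2: 220 × 311 mm
S3: 155 × 220 mm
S4: 110 × 155 mm
S5: 77 × 110 mm
S6: 55 × 77 mm
→ matches S5.

S5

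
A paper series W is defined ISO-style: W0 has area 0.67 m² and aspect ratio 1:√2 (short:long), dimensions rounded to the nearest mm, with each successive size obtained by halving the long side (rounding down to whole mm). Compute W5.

121 × 172 mm

Let W0's short side be w mm. w · w√2 = 0.67 m² = 670,000 mm², so w ≈ 688.3 mm and w√2 ≈ 973.4 mm → W0 = 688 × 973 mm.
W1: ⌊973/2⌋ × 688 = 486 × 688 mm
W2: ⌊688/2⌋ × 486 = 344 × 486 mm
W3: ⌊486/2⌋ × 344 = 243 × 344 mm
W4: ⌊344/2⌋ × 243 = 172 × 243 mm
W5: ⌊243/2⌋ × 172 = 121 × 172 mm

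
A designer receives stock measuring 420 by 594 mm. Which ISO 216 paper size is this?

Aspect ratio 594/420 ≈ 1.414 — close to the ISO √2 ≈ 1.414.
In the A-series (A0 area = 1 m²): A2 = 420 × 594 mm.

A2 (420 × 594 mm)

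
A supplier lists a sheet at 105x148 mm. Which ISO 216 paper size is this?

A6 (105 × 148 mm)

Aspect ratio 148/105 ≈ 1.410 — close to the ISO √2 ≈ 1.414.
In the A-series (A0 area = 1 m²): A6 = 105 × 148 mm.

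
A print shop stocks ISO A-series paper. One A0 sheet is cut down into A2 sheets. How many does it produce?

A0 = 841 × 1189 mm; A2 = 420 × 594 mm.
Each halving step doubles the count; 2 steps from A0 to A2.
2^2 = 4.

4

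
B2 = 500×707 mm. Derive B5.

B3: ⌊707/2⌋ × 500 = 353 × 500 mm
B4: ⌊500/2⌋ × 353 = 250 × 353 mm
B5: ⌊353/2⌋ × 250 = 176 × 250 mm

176 × 250 mm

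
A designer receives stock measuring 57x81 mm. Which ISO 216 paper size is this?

C8 (57 × 81 mm)

Aspect ratio 81/57 ≈ 1.421 — close to the ISO √2 ≈ 1.414.
In the C-series (envelope sizes, between A and B): C8 = 57 × 81 mm.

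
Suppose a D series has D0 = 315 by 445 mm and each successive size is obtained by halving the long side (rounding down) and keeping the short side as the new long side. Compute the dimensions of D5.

55 × 78 mm

D1: ⌊445/2⌋ × 315 = 222 × 315 mm
D2: ⌊315/2⌋ × 222 = 157 × 222 mm
D3: ⌊222/2⌋ × 157 = 111 × 157 mm
D4: ⌊157/2⌋ × 111 = 78 × 111 mm
D5: ⌊111/2⌋ × 78 = 55 × 78 mm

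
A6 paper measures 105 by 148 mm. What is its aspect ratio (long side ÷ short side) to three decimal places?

1.410

148 / 105 = 1.410
ISO 216 targets √2 ≈ 1.414; the -0.005 deviation is from mm rounding.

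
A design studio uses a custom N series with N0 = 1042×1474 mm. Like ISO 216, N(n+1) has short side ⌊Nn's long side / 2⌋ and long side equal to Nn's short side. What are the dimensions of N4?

260 × 368 mm

N1: ⌊1474/2⌋ × 1042 = 737 × 1042 mm
N2: ⌊1042/2⌋ × 737 = 521 × 737 mm
N3: ⌊737/2⌋ × 521 = 368 × 521 mm
N4: ⌊521/2⌋ × 368 = 260 × 368 mm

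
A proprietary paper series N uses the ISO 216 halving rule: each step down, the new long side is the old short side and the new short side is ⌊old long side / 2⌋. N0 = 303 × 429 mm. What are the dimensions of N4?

75 × 107 mm

N1: ⌊429/2⌋ × 303 = 214 × 303 mm
N2: ⌊303/2⌋ × 214 = 151 × 214 mm
N3: ⌊214/2⌋ × 151 = 107 × 151 mm
N4: ⌊151/2⌋ × 107 = 75 × 107 mm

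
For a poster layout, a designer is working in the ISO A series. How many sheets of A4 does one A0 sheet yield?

16

A0 = 841 × 1189 mm; A4 = 210 × 297 mm.
Each halving step doubles the count; 4 steps from A0 to A4.
2^4 = 16.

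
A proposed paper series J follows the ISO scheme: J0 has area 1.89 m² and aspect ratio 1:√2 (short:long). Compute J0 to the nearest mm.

1156 × 1635 mm

Let the short side be w mm. Then w · w√2 = 1.89 m² = 1,890,000 mm².
w² = 1,890,000/√2, so w ≈ 1156.0 mm; long side = w√2 ≈ 1634.9 mm.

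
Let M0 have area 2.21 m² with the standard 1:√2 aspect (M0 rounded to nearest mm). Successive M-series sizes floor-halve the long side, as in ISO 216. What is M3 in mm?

Let M0's short side be w mm. w · w√2 = 2.21 m² = 2,210,000 mm², so w ≈ 1250.1 mm and w√2 ≈ 1767.9 mm → M0 = 1250 × 1768 mm.
M1: ⌊1768/2⌋ × 1250 = 884 × 1250 mm
M2: ⌊1250/2⌋ × 884 = 625 × 884 mm
M3: ⌊884/2⌋ × 625 = 442 × 625 mm

442 × 625 mm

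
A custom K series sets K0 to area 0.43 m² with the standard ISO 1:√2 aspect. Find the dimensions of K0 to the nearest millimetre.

551 × 780 mm

Let the short side be w mm. Then w · w√2 = 0.43 m² = 430,000 mm².
w² = 430,000/√2, so w ≈ 551.4 mm; long side = w√2 ≈ 779.8 mm.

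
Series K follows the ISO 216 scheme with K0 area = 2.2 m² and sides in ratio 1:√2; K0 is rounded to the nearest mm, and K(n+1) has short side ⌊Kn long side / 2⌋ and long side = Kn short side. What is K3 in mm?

441 × 623 mm

Let K0's short side be w mm. w · w√2 = 2.2 m² = 2,200,000 mm², so w ≈ 1247.3 mm and w√2 ≈ 1763.9 mm → K0 = 1247 × 1764 mm.
K1: ⌊1764/2⌋ × 1247 = 882 × 1247 mm
K2: ⌊1247/2⌋ × 882 = 623 × 882 mm
K3: ⌊882/2⌋ × 623 = 441 × 623 mm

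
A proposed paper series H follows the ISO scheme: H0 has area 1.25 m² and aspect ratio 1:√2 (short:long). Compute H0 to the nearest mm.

Let the short side be w mm. Then w · w√2 = 1.25 m² = 1,250,000 mm².
w² = 1,250,000/√2, so w ≈ 940.2 mm; long side = w√2 ≈ 1329.6 mm.

940 × 1330 mm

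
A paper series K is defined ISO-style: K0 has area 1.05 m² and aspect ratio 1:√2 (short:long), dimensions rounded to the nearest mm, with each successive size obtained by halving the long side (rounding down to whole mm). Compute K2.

431 × 609 mm

Let K0's short side be w mm. w · w√2 = 1.05 m² = 1,050,000 mm², so w ≈ 861.7 mm and w√2 ≈ 1218.6 mm → K0 = 862 × 1219 mm.
K1: ⌊1219/2⌋ × 862 = 609 × 862 mm
K2: ⌊862/2⌋ × 609 = 431 × 609 mm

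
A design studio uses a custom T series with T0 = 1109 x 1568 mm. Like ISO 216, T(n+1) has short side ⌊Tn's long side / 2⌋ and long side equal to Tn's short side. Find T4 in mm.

277 × 392 mm

T1 = 784 × 1109 mm (from T0 by 1 halving).
T2: ⌊1109/2⌋ × 784 = 554 × 784 mm
T3: ⌊784/2⌋ × 554 = 392 × 554 mm
T4: ⌊554/2⌋ × 392 = 277 × 392 mm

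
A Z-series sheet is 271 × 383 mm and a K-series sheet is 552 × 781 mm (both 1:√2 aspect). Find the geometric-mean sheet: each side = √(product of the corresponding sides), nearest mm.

387 × 547 mm

Short side: √(271 · 552) = √149592 ≈ 386.8 → 387 mm
Long side: √(383 · 781) = √299123 ≈ 546.9 → 547 mm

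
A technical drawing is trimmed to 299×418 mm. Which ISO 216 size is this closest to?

Aspect ratio 418/299 ≈ 1.398 (ISO target is √2 ≈ 1.414).
In the A-series (A0 area = 1 m²): A3 = 297 × 420 mm.
Off by 4 mm total — nearest standard size.

A3 (297 × 420 mm)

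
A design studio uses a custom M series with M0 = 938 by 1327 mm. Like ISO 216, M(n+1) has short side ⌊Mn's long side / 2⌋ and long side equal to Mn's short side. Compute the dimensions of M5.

M1: ⌊1327/2⌋ × 938 = 663 × 938 mm
M2: ⌊938/2⌋ × 663 = 469 × 663 mm
M3: ⌊663/2⌋ × 469 = 331 × 469 mm
M4: ⌊469/2⌋ × 331 = 234 × 331 mm
M5: ⌊331/2⌋ × 234 = 165 × 234 mm

165 × 234 mm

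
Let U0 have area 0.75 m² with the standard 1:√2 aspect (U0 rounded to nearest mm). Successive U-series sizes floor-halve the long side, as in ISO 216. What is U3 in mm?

Let U0's short side be w mm. w · w√2 = 0.75 m² = 750,000 mm², so w ≈ 728.2 mm and w√2 ≈ 1029.9 mm → U0 = 728 × 1030 mm.
U1: ⌊1030/2⌋ × 728 = 515 × 728 mm
U2: ⌊728/2⌋ × 515 = 364 × 515 mm
U3: ⌊515/2⌋ × 364 = 257 × 364 mm

257 × 364 mm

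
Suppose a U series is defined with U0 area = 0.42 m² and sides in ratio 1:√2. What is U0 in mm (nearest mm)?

Let the short side be w mm. Then w · w√2 = 0.42 m² = 420,000 mm².
w² = 420,000/√2, so w ≈ 545.0 mm; long side = w√2 ≈ 770.7 mm.

545 × 771 mm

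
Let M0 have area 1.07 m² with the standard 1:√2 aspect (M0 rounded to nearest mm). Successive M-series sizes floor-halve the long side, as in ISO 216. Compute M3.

307 × 435 mm

Let M0's short side be w mm. w · w√2 = 1.07 m² = 1,070,000 mm², so w ≈ 869.8 mm and w√2 ≈ 1230.1 mm → M0 = 870 × 1230 mm.
M1: ⌊1230/2⌋ × 870 = 615 × 870 mm
M2: ⌊870/2⌋ × 615 = 435 × 615 mm
M3: ⌊615/2⌋ × 435 = 307 × 435 mm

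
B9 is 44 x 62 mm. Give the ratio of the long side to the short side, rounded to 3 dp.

1.409

62 / 44 = 1.409
ISO 216 targets √2 ≈ 1.414; the -0.005 deviation is from mm rounding.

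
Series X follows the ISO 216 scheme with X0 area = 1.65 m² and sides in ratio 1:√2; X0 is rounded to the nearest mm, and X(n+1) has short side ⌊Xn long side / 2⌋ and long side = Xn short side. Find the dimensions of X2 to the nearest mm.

540 × 764 mm

Let X0's short side be w mm. w · w√2 = 1.65 m² = 1,650,000 mm², so w ≈ 1080.2 mm and w√2 ≈ 1527.6 mm → X0 = 1080 × 1528 mm.
X1: ⌊1528/2⌋ × 1080 = 764 × 1080 mm
X2: ⌊1080/2⌋ × 764 = 540 × 764 mm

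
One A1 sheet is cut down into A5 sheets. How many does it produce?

A1 = 594 × 841 mm; A5 = 148 × 210 mm.
Each halving step doubles the count; 4 steps from A1 to A5.
2^4 = 16.

16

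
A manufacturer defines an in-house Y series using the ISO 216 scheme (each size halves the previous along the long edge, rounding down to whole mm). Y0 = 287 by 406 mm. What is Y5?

50 × 71 mm

Y1: ⌊406/2⌋ × 287 = 203 × 287 mm
Y2: ⌊287/2⌋ × 203 = 143 × 203 mm
Y3: ⌊203/2⌋ × 143 = 101 × 143 mm
Y4: ⌊143/2⌋ × 101 = 71 × 101 mm
Y5: ⌊101/2⌋ × 71 = 50 × 71 mm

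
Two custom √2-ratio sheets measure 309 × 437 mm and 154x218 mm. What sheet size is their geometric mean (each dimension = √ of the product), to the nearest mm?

218 × 309 mm

Short side: √(309 · 154) = √47586 ≈ 218.1 → 218 mm
Long side: √(437 · 218) = √95266 ≈ 308.7 → 309 mm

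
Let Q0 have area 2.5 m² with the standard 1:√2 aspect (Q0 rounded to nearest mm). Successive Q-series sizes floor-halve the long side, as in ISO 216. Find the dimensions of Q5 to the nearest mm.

235 × 332 mm

Let Q0's short side be w mm. w · w√2 = 2.5 m² = 2,500,000 mm², so w ≈ 1329.6 mm and w√2 ≈ 1880.3 mm → Q0 = 1330 × 1880 mm.
Q1: ⌊1880/2⌋ × 1330 = 940 × 1330 mm
Q2: ⌊1330/2⌋ × 940 = 665 × 940 mm
Q3: ⌊940/2⌋ × 665 = 470 × 665 mm
Q4: ⌊665/2⌋ × 470 = 332 × 470 mm
Q5: ⌊470/2⌋ × 332 = 235 × 332 mm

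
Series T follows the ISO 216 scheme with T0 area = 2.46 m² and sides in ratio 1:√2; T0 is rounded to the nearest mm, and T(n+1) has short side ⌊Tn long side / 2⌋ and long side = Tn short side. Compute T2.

Let T0's short side be w mm. w · w√2 = 2.46 m² = 2,460,000 mm², so w ≈ 1318.9 mm and w√2 ≈ 1865.2 mm → T0 = 1319 × 1865 mm.
T1: ⌊1865/2⌋ × 1319 = 932 × 1319 mm
T2: ⌊1319/2⌋ × 932 = 659 × 932 mm

659 × 932 mm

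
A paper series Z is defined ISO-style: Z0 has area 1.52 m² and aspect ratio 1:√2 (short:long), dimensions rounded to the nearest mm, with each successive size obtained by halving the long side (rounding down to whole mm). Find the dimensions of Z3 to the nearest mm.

366 × 518 mm

Let Z0's short side be w mm. w · w√2 = 1.52 m² = 1,520,000 mm², so w ≈ 1036.7 mm and w√2 ≈ 1466.2 mm → Z0 = 1037 × 1466 mm.
Z1: ⌊1466/2⌋ × 1037 = 733 × 1037 mm
Z2: ⌊1037/2⌋ × 733 = 518 × 733 mm
Z3: ⌊733/2⌋ × 518 = 366 × 518 mm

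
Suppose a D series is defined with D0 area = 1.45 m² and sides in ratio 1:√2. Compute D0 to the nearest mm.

1013 × 1432 mm

Let the short side be w mm. Then w · w√2 = 1.45 m² = 1,450,000 mm².
w² = 1,450,000/√2, so w ≈ 1012.6 mm; long side = w√2 ≈ 1432.0 mm.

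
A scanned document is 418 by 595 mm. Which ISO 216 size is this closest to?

Aspect ratio 595/418 ≈ 1.423 — close to the ISO √2 ≈ 1.414.
In the A-series (A0 area = 1 m²): A2 = 420 × 594 mm.
Off by 3 mm total — nearest standard size.

A2 (420 × 594 mm)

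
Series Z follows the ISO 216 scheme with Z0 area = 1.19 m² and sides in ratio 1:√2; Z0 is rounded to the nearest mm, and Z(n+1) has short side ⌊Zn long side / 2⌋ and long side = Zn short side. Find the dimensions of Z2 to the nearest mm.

458 × 648 mm

Let Z0's short side be w mm. w · w√2 = 1.19 m² = 1,190,000 mm², so w ≈ 917.3 mm and w√2 ≈ 1297.3 mm → Z0 = 917 × 1297 mm.
Z1: ⌊1297/2⌋ × 917 = 648 × 917 mm
Z2: ⌊917/2⌋ × 648 = 458 × 648 mm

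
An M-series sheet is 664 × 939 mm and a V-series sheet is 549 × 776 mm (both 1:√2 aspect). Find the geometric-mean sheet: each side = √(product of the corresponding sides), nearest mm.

Short side: √(664 · 549) = √364536 ≈ 603.8 → 604 mm
Long side: √(939 · 776) = √728664 ≈ 853.6 → 854 mm

604 × 854 mm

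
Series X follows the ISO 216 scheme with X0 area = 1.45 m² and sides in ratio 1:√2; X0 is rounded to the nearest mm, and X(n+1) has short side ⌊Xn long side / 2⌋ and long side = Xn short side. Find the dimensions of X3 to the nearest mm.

358 × 506 mm

Let X0's short side be w mm. w · w√2 = 1.45 m² = 1,450,000 mm², so w ≈ 1012.6 mm and w√2 ≈ 1432.0 mm → X0 = 1013 × 1432 mm.
X1: ⌊1432/2⌋ × 1013 = 716 × 1013 mm
X2: ⌊1013/2⌋ × 716 = 506 × 716 mm
X3: ⌊716/2⌋ × 506 = 358 × 506 mm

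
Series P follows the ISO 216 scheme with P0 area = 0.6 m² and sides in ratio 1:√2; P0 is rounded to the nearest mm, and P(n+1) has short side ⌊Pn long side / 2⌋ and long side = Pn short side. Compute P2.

Let P0's short side be w mm. w · w√2 = 0.6 m² = 600,000 mm², so w ≈ 651.4 mm and w√2 ≈ 921.2 mm → P0 = 651 × 921 mm.
P1: ⌊921/2⌋ × 651 = 460 × 651 mm
P2: ⌊651/2⌋ × 460 = 325 × 460 mm

325 × 460 mm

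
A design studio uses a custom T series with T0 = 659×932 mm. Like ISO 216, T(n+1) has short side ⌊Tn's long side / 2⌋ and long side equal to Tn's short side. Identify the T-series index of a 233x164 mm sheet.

T0: 659 × 932 mm
T1: 466 × 659 mm
T2: 329 × 466 mm
T3: 233 × 329 mm
T4: 164 × 233 mm
T5: 116 × 164 mm
→ matches T4.

T4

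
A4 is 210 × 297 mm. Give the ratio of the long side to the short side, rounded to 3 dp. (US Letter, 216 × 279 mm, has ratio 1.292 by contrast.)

1.414

297 / 210 = 1.414
Matches √2 ≈ 1.414 — the ISO 216 defining ratio.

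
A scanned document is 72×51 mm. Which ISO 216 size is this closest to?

A8 (52 × 74 mm)

Aspect ratio 72/51 ≈ 1.412 — close to the ISO √2 ≈ 1.414.
In the A-series (A0 area = 1 m²): A8 = 52 × 74 mm.
Off by 3 mm total — nearest standard size.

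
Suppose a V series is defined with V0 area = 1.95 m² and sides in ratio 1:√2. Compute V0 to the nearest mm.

Let the short side be w mm. Then w · w√2 = 1.95 m² = 1,950,000 mm².
w² = 1,950,000/√2, so w ≈ 1174.2 mm; long side = w√2 ≈ 1660.6 mm.

1174 × 1661 mm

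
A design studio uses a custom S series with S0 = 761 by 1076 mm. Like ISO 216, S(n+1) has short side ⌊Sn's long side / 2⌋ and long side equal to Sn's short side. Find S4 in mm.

S1 = 538 × 761 mm (from S0 by 1 halving).
S2: ⌊761/2⌋ × 538 = 380 × 538 mm
S3: ⌊538/2⌋ × 380 = 269 × 380 mm
S4: ⌊380/2⌋ × 269 = 190 × 269 mm

190 × 269 mm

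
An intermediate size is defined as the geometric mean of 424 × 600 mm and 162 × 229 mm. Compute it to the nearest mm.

Short side: √(424 · 162) = √68688 ≈ 262.1 → 262 mm
Long side: √(600 · 229) = √137400 ≈ 370.7 → 371 mm

262 × 371 mm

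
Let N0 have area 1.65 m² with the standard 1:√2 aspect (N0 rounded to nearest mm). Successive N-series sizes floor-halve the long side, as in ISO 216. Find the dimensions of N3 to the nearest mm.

382 × 540 mm

Let N0's short side be w mm. w · w√2 = 1.65 m² = 1,650,000 mm², so w ≈ 1080.2 mm and w√2 ≈ 1527.6 mm → N0 = 1080 × 1528 mm.
N1: ⌊1528/2⌋ × 1080 = 764 × 1080 mm
N2: ⌊1080/2⌋ × 764 = 540 × 764 mm
N3: ⌊764/2⌋ × 540 = 382 × 540 mm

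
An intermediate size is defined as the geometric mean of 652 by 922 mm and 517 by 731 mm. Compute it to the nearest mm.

581 × 821 mm

Short side: √(652 · 517) = √337084 ≈ 580.6 → 581 mm
Long side: √(922 · 731) = √673982 ≈ 821.0 → 821 mm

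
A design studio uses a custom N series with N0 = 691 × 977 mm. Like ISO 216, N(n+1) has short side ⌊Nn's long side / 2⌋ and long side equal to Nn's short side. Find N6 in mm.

86 × 122 mm

N1: ⌊977/2⌋ × 691 = 488 × 691 mm
N2: ⌊691/2⌋ × 488 = 345 × 488 mm
N3: ⌊488/2⌋ × 345 = 244 × 345 mm
N4: ⌊345/2⌋ × 244 = 172 × 244 mm
N5: ⌊244/2⌋ × 172 = 122 × 172 mm
N6: ⌊172/2⌋ × 122 = 86 × 122 mm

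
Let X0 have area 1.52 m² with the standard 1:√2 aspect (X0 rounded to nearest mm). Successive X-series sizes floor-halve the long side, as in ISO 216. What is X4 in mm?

Let X0's short side be w mm. w · w√2 = 1.52 m² = 1,520,000 mm², so w ≈ 1036.7 mm and w√2 ≈ 1466.2 mm → X0 = 1037 × 1466 mm.
X1: ⌊1466/2⌋ × 1037 = 733 × 1037 mm
X2: ⌊1037/2⌋ × 733 = 518 × 733 mm
X3: ⌊733/2⌋ × 518 = 366 × 518 mm
X4: ⌊518/2⌋ × 366 = 259 × 366 mm

259 × 366 mm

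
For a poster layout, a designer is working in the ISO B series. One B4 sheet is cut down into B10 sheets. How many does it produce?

64

Each ISO step halves the sheet: 1 × B4 → 2 × B5 → 4 × B6 → 8 × B7 → …
From B4 to B10 is 6 halving steps: 2^6 = 64.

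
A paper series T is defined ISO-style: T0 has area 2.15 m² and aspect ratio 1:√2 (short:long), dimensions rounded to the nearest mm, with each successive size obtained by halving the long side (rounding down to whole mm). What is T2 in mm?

Let T0's short side be w mm. w · w√2 = 2.15 m² = 2,150,000 mm², so w ≈ 1233.0 mm and w√2 ≈ 1743.7 mm → T0 = 1233 × 1744 mm.
T1: ⌊1744/2⌋ × 1233 = 872 × 1233 mm
T2: ⌊1233/2⌋ × 872 = 616 × 872 mm

616 × 872 mm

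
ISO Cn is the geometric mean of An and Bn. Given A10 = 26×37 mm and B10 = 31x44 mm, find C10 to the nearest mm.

Short side: √(26 · 31) = √806 ≈ 28.4 → 28 mm
Long side: √(37 · 44) = √1628 ≈ 40.3 → 40 mm

28 × 40 mm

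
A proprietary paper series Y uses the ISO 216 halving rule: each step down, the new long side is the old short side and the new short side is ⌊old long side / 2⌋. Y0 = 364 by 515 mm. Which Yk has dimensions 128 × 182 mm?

Y0: 364 × 515 mm
Y1: 257 × 364 mm
Y2: 182 × 257 mm
Y3: 128 × 182 mm
Y4: 91 × 128 mm
→ matches Y3.

Y3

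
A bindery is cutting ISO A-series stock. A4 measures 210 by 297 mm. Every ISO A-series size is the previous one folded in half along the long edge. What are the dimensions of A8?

52 × 74 mm

A5: ⌊297/2⌋ × 210 = 148 × 210 mm
A6: ⌊210/2⌋ × 148 = 105 × 148 mm
A7: ⌊148/2⌋ × 105 = 74 × 105 mm
A8: ⌊105/2⌋ × 74 = 52 × 74 mm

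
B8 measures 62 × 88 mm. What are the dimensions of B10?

B9: ⌊88/2⌋ × 62 = 44 × 62 mm
B10: ⌊62/2⌋ × 44 = 31 × 44 mm

31 × 44 mm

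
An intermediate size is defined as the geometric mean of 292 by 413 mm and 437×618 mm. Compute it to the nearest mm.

357 × 505 mm

Short side: √(292 · 437) = √127604 ≈ 357.2 → 357 mm
Long side: √(413 · 618) = √255234 ≈ 505.2 → 505 mm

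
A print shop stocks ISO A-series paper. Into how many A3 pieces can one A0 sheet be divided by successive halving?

A0 = 841 × 1189 mm; A3 = 297 × 420 mm.
Each halving step doubles the count; 3 steps from A0 to A3.
2^3 = 8.

8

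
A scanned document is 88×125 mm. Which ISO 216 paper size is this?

B7 (88 × 125 mm)

Aspect ratio 125/88 ≈ 1.420 — close to the ISO √2 ≈ 1.414.
In the B-series (B0 = 1000 × 1414 mm): B7 = 88 × 125 mm.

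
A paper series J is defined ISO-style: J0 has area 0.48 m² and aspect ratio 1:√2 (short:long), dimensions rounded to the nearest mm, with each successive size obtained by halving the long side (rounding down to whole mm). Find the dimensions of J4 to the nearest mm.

Let J0's short side be w mm. w · w√2 = 0.48 m² = 480,000 mm², so w ≈ 582.6 mm and w√2 ≈ 823.9 mm → J0 = 583 × 824 mm.
J1: ⌊824/2⌋ × 583 = 412 × 583 mm
J2: ⌊583/2⌋ × 412 = 291 × 412 mm
J3: ⌊412/2⌋ × 291 = 206 × 291 mm
J4: ⌊291/2⌋ × 206 = 145 × 206 mm

145 × 206 mm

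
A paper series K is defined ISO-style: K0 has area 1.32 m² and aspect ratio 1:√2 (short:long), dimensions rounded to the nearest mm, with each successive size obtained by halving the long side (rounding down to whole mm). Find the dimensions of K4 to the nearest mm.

241 × 341 mm

Let K0's short side be w mm. w · w√2 = 1.32 m² = 1,320,000 mm², so w ≈ 966.1 mm and w√2 ≈ 1366.3 mm → K0 = 966 × 1366 mm.
K1: ⌊1366/2⌋ × 966 = 683 × 966 mm
K2: ⌊966/2⌋ × 683 = 483 × 683 mm
K3: ⌊683/2⌋ × 483 = 341 × 483 mm
K4: ⌊483/2⌋ × 341 = 241 × 341 mm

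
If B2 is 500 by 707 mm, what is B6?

B3: ⌊707/2⌋ × 500 = 353 × 500 mm
B4: ⌊500/2⌋ × 353 = 250 × 353 mm
B5: ⌊353/2⌋ × 250 = 176 × 250 mm
B6: ⌊250/2⌋ × 176 = 125 × 176 mm

125 × 176 mm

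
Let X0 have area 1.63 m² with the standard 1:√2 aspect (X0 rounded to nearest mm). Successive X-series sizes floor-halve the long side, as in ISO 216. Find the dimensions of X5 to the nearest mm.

189 × 268 mm

Let X0's short side be w mm. w · w√2 = 1.63 m² = 1,630,000 mm², so w ≈ 1073.6 mm and w√2 ≈ 1518.3 mm → X0 = 1074 × 1518 mm.
X1: ⌊1518/2⌋ × 1074 = 759 × 1074 mm
X2: ⌊1074/2⌋ × 759 = 537 × 759 mm
X3: ⌊759/2⌋ × 537 = 379 × 537 mm
X4: ⌊537/2⌋ × 379 = 268 × 379 mm
X5: ⌊379/2⌋ × 268 = 189 × 268 mm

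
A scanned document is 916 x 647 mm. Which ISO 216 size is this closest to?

C1 (648 × 917 mm)

Aspect ratio 916/647 ≈ 1.416 — close to the ISO √2 ≈ 1.414.
In the C-series (envelope sizes, between A and B): C1 = 648 × 917 mm.
Off by 2 mm total — nearest standard size.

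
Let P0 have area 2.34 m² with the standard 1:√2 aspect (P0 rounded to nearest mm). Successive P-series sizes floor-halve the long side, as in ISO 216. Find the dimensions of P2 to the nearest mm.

643 × 909 mm

Let P0's short side be w mm. w · w√2 = 2.34 m² = 2,340,000 mm², so w ≈ 1286.3 mm and w√2 ≈ 1819.1 mm → P0 = 1286 × 1819 mm.
P1: ⌊1819/2⌋ × 1286 = 909 × 1286 mm
P2: ⌊1286/2⌋ × 909 = 643 × 909 mm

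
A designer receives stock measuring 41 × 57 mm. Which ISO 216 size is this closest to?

Aspect ratio 57/41 ≈ 1.390 (ISO target is √2 ≈ 1.414).
In the C-series (envelope sizes, between A and B): C9 = 40 × 57 mm.
Off by 1 mm total — nearest standard size.

C9 (40 × 57 mm)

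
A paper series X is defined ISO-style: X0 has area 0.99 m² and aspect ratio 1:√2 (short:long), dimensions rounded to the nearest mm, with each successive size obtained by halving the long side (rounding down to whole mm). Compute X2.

418 × 591 mm

Let X0's short side be w mm. w · w√2 = 0.99 m² = 990,000 mm², so w ≈ 836.7 mm and w√2 ≈ 1183.2 mm → X0 = 837 × 1183 mm.
X1: ⌊1183/2⌋ × 837 = 591 × 837 mm
X2: ⌊837/2⌋ × 591 = 418 × 591 mm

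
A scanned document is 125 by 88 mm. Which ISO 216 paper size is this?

B7 (88 × 125 mm)

Aspect ratio 125/88 ≈ 1.420 — close to the ISO √2 ≈ 1.414.
In the B-series (B0 = 1000 × 1414 mm): B7 = 88 × 125 mm.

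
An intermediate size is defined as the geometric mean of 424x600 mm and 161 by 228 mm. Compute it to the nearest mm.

Short side: √(424 · 161) = √68264 ≈ 261.3 → 261 mm
Long side: √(600 · 228) = √136800 ≈ 369.9 → 370 mm

261 × 370 mm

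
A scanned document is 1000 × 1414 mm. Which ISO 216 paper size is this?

Aspect ratio 1414/1000 ≈ 1.414 — close to the ISO √2 ≈ 1.414.
In the B-series (B0 = 1000 × 1414 mm): B0 = 1000 × 1414 mm.

B0 (1000 × 1414 mm)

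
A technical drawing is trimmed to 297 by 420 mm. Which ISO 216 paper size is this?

Aspect ratio 420/297 ≈ 1.414 — close to the ISO √2 ≈ 1.414.
In the A-series (A0 area = 1 m²): A3 = 297 × 420 mm.

A3 (297 × 420 mm)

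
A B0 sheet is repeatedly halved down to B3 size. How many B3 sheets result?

8

B0 = 1000 × 1414 mm; B3 = 353 × 500 mm.
Each halving step doubles the count; 3 steps from B0 to B3.
2^3 = 8.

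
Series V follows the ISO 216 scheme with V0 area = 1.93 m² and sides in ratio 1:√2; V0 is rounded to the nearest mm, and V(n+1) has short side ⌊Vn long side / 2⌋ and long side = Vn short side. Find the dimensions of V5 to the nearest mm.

Let V0's short side be w mm. w · w√2 = 1.93 m² = 1,930,000 mm², so w ≈ 1168.2 mm and w√2 ≈ 1652.1 mm → V0 = 1168 × 1652 mm.
V1: ⌊1652/2⌋ × 1168 = 826 × 1168 mm
V2: ⌊1168/2⌋ × 826 = 584 × 826 mm
V3: ⌊826/2⌋ × 584 = 413 × 584 mm
V4: ⌊584/2⌋ × 413 = 292 × 413 mm
V5: ⌊413/2⌋ × 292 = 206 × 292 mm

206 × 292 mm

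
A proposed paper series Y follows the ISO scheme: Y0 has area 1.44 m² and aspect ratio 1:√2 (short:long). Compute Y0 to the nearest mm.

Let the short side be w mm. Then w · w√2 = 1.44 m² = 1,440,000 mm².
w² = 1,440,000/√2, so w ≈ 1009.1 mm; long side = w√2 ≈ 1427.0 mm.

1009 × 1427 mm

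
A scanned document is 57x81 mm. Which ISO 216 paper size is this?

Aspect ratio 81/57 ≈ 1.421 — close to the ISO √2 ≈ 1.414.
In the C-series (envelope sizes, between A and B): C8 = 57 × 81 mm.

C8 (57 × 81 mm)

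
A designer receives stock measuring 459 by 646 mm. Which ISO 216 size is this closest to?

Aspect ratio 646/459 ≈ 1.407 — close to the ISO √2 ≈ 1.414.
In the C-series (envelope sizes, between A and B): C2 = 458 × 648 mm.
Off by 3 mm total — nearest standard size.

C2 (458 × 648 mm)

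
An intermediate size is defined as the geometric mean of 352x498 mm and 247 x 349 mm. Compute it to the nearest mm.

295 × 417 mm

Short side: √(352 · 247) = √86944 ≈ 294.9 → 295 mm
Long side: √(498 · 349) = √173802 ≈ 416.9 → 417 mm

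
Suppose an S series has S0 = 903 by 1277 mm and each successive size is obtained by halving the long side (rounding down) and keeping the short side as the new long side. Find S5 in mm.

159 × 225 mm

S1: ⌊1277/2⌋ × 903 = 638 × 903 mm
S2: ⌊903/2⌋ × 638 = 451 × 638 mm
S3: ⌊638/2⌋ × 451 = 319 × 451 mm
S4: ⌊451/2⌋ × 319 = 225 × 319 mm
S5: ⌊319/2⌋ × 225 = 159 × 225 mm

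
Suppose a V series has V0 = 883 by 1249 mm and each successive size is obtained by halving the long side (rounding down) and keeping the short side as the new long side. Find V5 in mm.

V1: ⌊1249/2⌋ × 883 = 624 × 883 mm
V2: ⌊883/2⌋ × 624 = 441 × 624 mm
V3: ⌊624/2⌋ × 441 = 312 × 441 mm
V4: ⌊441/2⌋ × 312 = 220 × 312 mm
V5: ⌊312/2⌋ × 220 = 156 × 220 mm

156 × 220 mm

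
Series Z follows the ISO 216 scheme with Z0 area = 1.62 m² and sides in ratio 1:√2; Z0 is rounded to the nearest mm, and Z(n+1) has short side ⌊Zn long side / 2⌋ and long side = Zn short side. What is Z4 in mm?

267 × 378 mm

Let Z0's short side be w mm. w · w√2 = 1.62 m² = 1,620,000 mm², so w ≈ 1070.3 mm and w√2 ≈ 1513.6 mm → Z0 = 1070 × 1514 mm.
Z1: ⌊1514/2⌋ × 1070 = 757 × 1070 mm
Z2: ⌊1070/2⌋ × 757 = 535 × 757 mm
Z3: ⌊757/2⌋ × 535 = 378 × 535 mm
Z4: ⌊535/2⌋ × 378 = 267 × 378 mm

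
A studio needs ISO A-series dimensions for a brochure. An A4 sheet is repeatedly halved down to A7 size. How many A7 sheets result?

8

Each ISO step halves the sheet: 1 × A4 → 2 × A5 → 4 × A6 → 8 × A7
From A4 to A7 is 3 halving steps: 2^3 = 8.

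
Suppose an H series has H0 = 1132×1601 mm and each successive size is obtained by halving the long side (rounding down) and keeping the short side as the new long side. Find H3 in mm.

H1: ⌊1601/2⌋ × 1132 = 800 × 1132 mm
H2: ⌊1132/2⌋ × 800 = 566 × 800 mm
H3: ⌊800/2⌋ × 566 = 400 × 566 mm

400 × 566 mm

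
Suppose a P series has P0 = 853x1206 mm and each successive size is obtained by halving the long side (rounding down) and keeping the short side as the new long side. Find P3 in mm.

P1: ⌊1206/2⌋ × 853 = 603 × 853 mm
P2: ⌊853/2⌋ × 603 = 426 × 603 mm
P3: ⌊603/2⌋ × 426 = 301 × 426 mm

301 × 426 mm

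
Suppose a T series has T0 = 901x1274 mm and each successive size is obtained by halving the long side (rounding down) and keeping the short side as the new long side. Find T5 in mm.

159 × 225 mm

T1: ⌊1274/2⌋ × 901 = 637 × 901 mm
T2: ⌊901/2⌋ × 637 = 450 × 637 mm
T3: ⌊637/2⌋ × 450 = 318 × 450 mm
T4: ⌊450/2⌋ × 318 = 225 × 318 mm
T5: ⌊318/2⌋ × 225 = 159 × 225 mm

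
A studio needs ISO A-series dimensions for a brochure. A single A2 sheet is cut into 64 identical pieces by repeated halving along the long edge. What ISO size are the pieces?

A8

64 = 2^6, so 6 halving steps.
A2 → A3 → … → A8 after 6 steps.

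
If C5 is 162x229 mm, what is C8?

C6: ⌊229/2⌋ × 162 = 114 × 162 mm
C7: ⌊162/2⌋ × 114 = 81 × 114 mm
C8: ⌊114/2⌋ × 81 = 57 × 81 mm

57 × 81 mm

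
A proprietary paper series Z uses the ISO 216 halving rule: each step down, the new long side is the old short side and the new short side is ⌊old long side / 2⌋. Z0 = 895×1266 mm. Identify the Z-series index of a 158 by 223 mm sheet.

Z0: 895 × 1266 mm
Z1: 633 × 895 mm
Z2: 447 × 633 mm
Z3: 316 × 447 mm
Z4: 223 × 316 mm
Z5: 158 × 223 mm
Z6: 111 × 158 mm
→ matches Z5.

Z5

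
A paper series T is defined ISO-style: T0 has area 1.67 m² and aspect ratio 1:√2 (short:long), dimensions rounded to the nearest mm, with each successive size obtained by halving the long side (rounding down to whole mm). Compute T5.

192 × 271 mm

Let T0's short side be w mm. w · w√2 = 1.67 m² = 1,670,000 mm², so w ≈ 1086.7 mm and w√2 ≈ 1536.8 mm → T0 = 1087 × 1537 mm.
T1: ⌊1537/2⌋ × 1087 = 768 × 1087 mm
T2: ⌊1087/2⌋ × 768 = 543 × 768 mm
T3: ⌊768/2⌋ × 543 = 384 × 543 mm
T4: ⌊543/2⌋ × 384 = 271 × 384 mm
T5: ⌊384/2⌋ × 271 = 192 × 271 mm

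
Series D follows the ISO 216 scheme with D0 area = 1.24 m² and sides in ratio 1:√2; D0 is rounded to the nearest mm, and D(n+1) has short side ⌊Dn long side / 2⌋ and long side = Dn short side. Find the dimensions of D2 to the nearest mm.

468 × 662 mm

Let D0's short side be w mm. w · w√2 = 1.24 m² = 1,240,000 mm², so w ≈ 936.4 mm and w√2 ≈ 1324.2 mm → D0 = 936 × 1324 mm.
D1: ⌊1324/2⌋ × 936 = 662 × 936 mm
D2: ⌊936/2⌋ × 662 = 468 × 662 mm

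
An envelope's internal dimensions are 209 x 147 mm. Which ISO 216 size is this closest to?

A5 (148 × 210 mm)

Aspect ratio 209/147 ≈ 1.422 — close to the ISO √2 ≈ 1.414.
In the A-series (A0 area = 1 m²): A5 = 148 × 210 mm.
Off by 2 mm total — nearest standard size.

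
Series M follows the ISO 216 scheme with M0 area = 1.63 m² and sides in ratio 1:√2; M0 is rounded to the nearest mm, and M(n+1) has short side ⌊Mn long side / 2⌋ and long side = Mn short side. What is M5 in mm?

Let M0's short side be w mm. w · w√2 = 1.63 m² = 1,630,000 mm², so w ≈ 1073.6 mm and w√2 ≈ 1518.3 mm → M0 = 1074 × 1518 mm.
M1: ⌊1518/2⌋ × 1074 = 759 × 1074 mm
M2: ⌊1074/2⌋ × 759 = 537 × 759 mm
M3: ⌊759/2⌋ × 537 = 379 × 537 mm
M4: ⌊537/2⌋ × 379 = 268 × 379 mm
M5: ⌊379/2⌋ × 268 = 189 × 268 mm

189 × 268 mm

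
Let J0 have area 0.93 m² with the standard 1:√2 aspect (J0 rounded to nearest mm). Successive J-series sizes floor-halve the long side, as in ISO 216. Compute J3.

Let J0's short side be w mm. w · w√2 = 0.93 m² = 930,000 mm², so w ≈ 810.9 mm and w√2 ≈ 1146.8 mm → J0 = 811 × 1147 mm.
J1: ⌊1147/2⌋ × 811 = 573 × 811 mm
J2: ⌊811/2⌋ × 573 = 405 × 573 mm
J3: ⌊573/2⌋ × 405 = 286 × 405 mm

286 × 405 mm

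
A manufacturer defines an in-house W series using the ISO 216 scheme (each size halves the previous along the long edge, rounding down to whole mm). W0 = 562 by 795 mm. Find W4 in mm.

W1: ⌊795/2⌋ × 562 = 397 × 562 mm
W2: ⌊562/2⌋ × 397 = 281 × 397 mm
W3: ⌊397/2⌋ × 281 = 198 × 281 mm
W4: ⌊281/2⌋ × 198 = 140 × 198 mm

140 × 198 mm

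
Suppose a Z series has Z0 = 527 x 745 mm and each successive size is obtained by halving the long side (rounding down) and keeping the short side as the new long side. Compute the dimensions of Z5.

93 × 131 mm

Z1: ⌊745/2⌋ × 527 = 372 × 527 mm
Z2: ⌊527/2⌋ × 372 = 263 × 372 mm
Z3: ⌊372/2⌋ × 263 = 186 × 263 mm
Z4: ⌊263/2⌋ × 186 = 131 × 186 mm
Z5: ⌊186/2⌋ × 131 = 93 × 131 mm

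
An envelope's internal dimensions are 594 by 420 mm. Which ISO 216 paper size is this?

Aspect ratio 594/420 ≈ 1.414 — close to the ISO √2 ≈ 1.414.
In the A-series (A0 area = 1 m²): A2 = 420 × 594 mm.

A2 (420 × 594 mm)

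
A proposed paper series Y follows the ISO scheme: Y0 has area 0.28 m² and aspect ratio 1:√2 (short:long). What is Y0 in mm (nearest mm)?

445 × 629 mm

Let the short side be w mm. Then w · w√2 = 0.28 m² = 280,000 mm².
w² = 280,000/√2, so w ≈ 445.0 mm; long side = w√2 ≈ 629.3 mm.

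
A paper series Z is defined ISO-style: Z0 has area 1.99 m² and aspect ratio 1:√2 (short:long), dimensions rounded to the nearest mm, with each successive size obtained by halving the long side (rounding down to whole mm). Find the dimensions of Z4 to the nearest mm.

Let Z0's short side be w mm. w · w√2 = 1.99 m² = 1,990,000 mm², so w ≈ 1186.2 mm and w√2 ≈ 1677.6 mm → Z0 = 1186 × 1678 mm.
Z1: ⌊1678/2⌋ × 1186 = 839 × 1186 mm
Z2: ⌊1186/2⌋ × 839 = 593 × 839 mm
Z3: ⌊839/2⌋ × 593 = 419 × 593 mm
Z4: ⌊593/2⌋ × 419 = 296 × 419 mm

296 × 419 mm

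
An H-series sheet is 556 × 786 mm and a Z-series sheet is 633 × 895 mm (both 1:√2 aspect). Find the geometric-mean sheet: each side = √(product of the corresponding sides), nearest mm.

Short side: √(556 · 633) = √351948 ≈ 593.3 → 593 mm
Long side: √(786 · 895) = √703470 ≈ 838.7 → 839 mm

593 × 839 mm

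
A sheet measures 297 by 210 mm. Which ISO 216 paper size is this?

A4 (210 × 297 mm)

Aspect ratio 297/210 ≈ 1.414 — close to the ISO √2 ≈ 1.414.
In the A-series (A0 area = 1 m²): A4 = 210 × 297 mm.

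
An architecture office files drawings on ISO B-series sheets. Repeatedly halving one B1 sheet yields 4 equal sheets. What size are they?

B3

4 = 2^2, so 2 halving steps.
B1 → B2 → … → B3 after 2 steps.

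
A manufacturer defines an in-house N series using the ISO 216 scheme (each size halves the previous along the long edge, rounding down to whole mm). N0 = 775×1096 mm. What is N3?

274 × 387 mm

N1: ⌊1096/2⌋ × 775 = 548 × 775 mm
N2: ⌊775/2⌋ × 548 = 387 × 548 mm
N3: ⌊548/2⌋ × 387 = 274 × 387 mm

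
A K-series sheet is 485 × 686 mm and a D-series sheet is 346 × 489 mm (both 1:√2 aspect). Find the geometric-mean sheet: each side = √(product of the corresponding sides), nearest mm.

Short side: √(485 · 346) = √167810 ≈ 409.6 → 410 mm
Long side: √(686 · 489) = √335454 ≈ 579.2 → 579 mm

410 × 579 mm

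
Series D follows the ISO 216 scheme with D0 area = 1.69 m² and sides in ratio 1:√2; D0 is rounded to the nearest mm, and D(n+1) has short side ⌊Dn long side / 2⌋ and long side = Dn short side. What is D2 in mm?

Let D0's short side be w mm. w · w√2 = 1.69 m² = 1,690,000 mm², so w ≈ 1093.2 mm and w√2 ≈ 1546.0 mm → D0 = 1093 × 1546 mm.
D1: ⌊1546/2⌋ × 1093 = 773 × 1093 mm
D2: ⌊1093/2⌋ × 773 = 546 × 773 mm

546 × 773 mm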